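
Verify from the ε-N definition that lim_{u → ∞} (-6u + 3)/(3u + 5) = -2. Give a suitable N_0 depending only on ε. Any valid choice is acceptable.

Fix ε > 0. We seek N_0 > 0 such that u > N_0 implies |(-6u + 3)/(3u + 5) + 2| < ε.
(-6u + 3)/(3u + 5) + 2 = (3(-6u + 3) − (-6)(3u + 5)) / (3(3u + 5)) = 39/(3(3u + 5)).
For u > 0 we have 3u + 5 > 3u, so |(-6u + 3)/(3u + 5) + 2| = 39/(3(3u + 5)) < 39/(3·3u) = (13/3)/u.
Thus |(-6u + 3)/(3u + 5) + 2| < ε whenever u > (13/3)/ε.
Take N_0 = (13/3)/ε. If u > N_0 then |(-6u + 3)/(3u + 5) + 2| < (13/3)/u < ε.

N_0 = (13/3)/ε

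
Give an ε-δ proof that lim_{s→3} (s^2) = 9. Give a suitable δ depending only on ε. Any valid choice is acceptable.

Let ε > 0. We seek δ > 0 with 0 < |s − 3| < δ ⇒ |s^2 − 9| < ε.
Factor: s^2 − 9 = (s − 3)(s + 3), so |s^2 − 9| = |s − 3|·|s + 3|.
Restrict δ ≤ 1. Then |s − 3| < 1 gives |s| < 4, so by the triangle inequality |s + 3| ≤ 4 + 3 = 7.
Hence |s^2 − 9| ≤ 7|s − 3|, which is < ε once |s − 3| < ε/7.
Take δ = min(1, ε/7). If 0 < |s − 3| < δ then both bounds hold and |s^2 − 9| ≤ 7|s − 3| < 7·(ε/7) = ε.

δ = min(1, ε/7)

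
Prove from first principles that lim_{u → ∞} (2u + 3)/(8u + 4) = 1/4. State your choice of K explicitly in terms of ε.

K = (1/4)/ε

Let ε > 0 be given. We seek K > 0 such that u > K implies |(2u + 3)/(8u + 4) − (1/4)| < ε.
(2u + 3)/(8u + 4) − (1/4) = (8(2u + 3) − 2(8u + 4)) / (8(8u + 4)) = 16/(8(8u + 4)).
For u > 0 we have 8u + 4 > 8u, so |(2u + 3)/(8u + 4) − (1/4)| = 16/(8(8u + 4)) < 16/(8·8u) = (1/4)/u.
Thus |(2u + 3)/(8u + 4) − (1/4)| < ε whenever u > (1/4)/ε.
Take K = (1/4)/ε. If u > K then |(2u + 3)/(8u + 4) − (1/4)| < (1/4)/u < ε.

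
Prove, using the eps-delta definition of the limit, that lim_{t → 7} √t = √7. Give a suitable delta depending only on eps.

Let eps > 0 be given. We want delta > 0 such that 0 < |t − 7| < delta implies |√t − √7| < eps.
Multiplying by the conjugate, |√t − √7| = |t − 7|/(√t + √7).
Restrict delta ≤ 7 so that |t − 7| < 7 forces t > 0, and then √t + √7 > √7.
Hence |√t − √7| < |t − 7|/√7, which is < eps once |t − 7| < √7·eps.
Take delta = min(7, √7·eps). If 0 < |t − 7| < delta then t > 0 and |√t − √7| < |t − 7|/√7 < eps.

delta = min(7, √7·eps)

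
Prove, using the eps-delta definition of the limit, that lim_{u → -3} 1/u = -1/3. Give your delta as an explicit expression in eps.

delta = min(3/2, (9/2)eps)

Let eps > 0 be given. We seek delta > 0 such that 0 < |u + 3| < delta implies |1/u + 1/3| < eps.
|1/u + 1/3| = |-3 − u|/(3·|u|) = |u + 3|/(3|u|).
Require delta ≤ 3/2 so that |u| > 3 − 3/2 = 3/2, hence 3|u| > 9/2.
Then |1/u + 1/3| < |u + 3|/(9/2), which is < eps when |u + 3| < (9/2)eps.
Take delta = min(3/2, (9/2)eps). Then 0 < |u + 3| < delta gives both |u + 3| < 3/2 and |u + 3| < (9/2)eps, so |1/u + 1/3| < eps.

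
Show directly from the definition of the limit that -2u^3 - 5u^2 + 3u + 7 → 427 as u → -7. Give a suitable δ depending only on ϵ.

Let ϵ > 0 be given. We want δ > 0 such that 0 < |u + 7| < δ implies |(-2u^3 - 5u^2 + 3u + 7) − 427| < ϵ.
(-2u^3 - 5u^2 + 3u + 7) − 427 = -2u^3 - 5u^2 + 3u - 420 = (u + 7)(-2u^2 + 9u - 60).
So |(-2u^3 - 5u^2 + 3u + 7) − 427| = |u + 7|·|-2u^2 + 9u - 60|.
Require δ ≤ 1. Then |u + 7| < 1 gives |u| < 8, and by the triangle inequality |-2u^2 + 9u - 60| ≤ 2·8^2 + 9·8 + 60 = 260.
Hence |(-2u^3 - 5u^2 + 3u + 7) − 427| ≤ 260|u + 7| < ϵ provided |u + 7| < ϵ/260.
Take δ = min(1, ϵ/260). Then 0 < |u + 7| < δ gives both |u + 7| < 1 and |u + 7| < ϵ/260, so |(-2u^3 - 5u^2 + 3u + 7) − 427| < ϵ.

δ = min(1, ϵ/260)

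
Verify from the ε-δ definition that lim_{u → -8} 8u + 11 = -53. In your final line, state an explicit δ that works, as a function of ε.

δ = ε/8

Let ε > 0. We need δ > 0 so that 0 < |u + 8| < δ implies |(8u + 11) + 53| < ε.
Since (8u + 11) + 53 = 8(u + 8), we have |(8u + 11) + 53| = 8|u + 8|.
So 8|u + 8| < ε exactly when |u + 8| < ε/8.
Choosing δ = ε/8 gives |(8u + 11) + 53| = 8|u + 8| < ε whenever |u + 8| < δ.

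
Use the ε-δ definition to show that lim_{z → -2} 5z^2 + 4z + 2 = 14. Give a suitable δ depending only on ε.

Suppose ε > 0. We want δ > 0 such that 0 < |z + 2| < δ implies |(5z^2 + 4z + 2) − 14| < ε.
(5z^2 + 4z + 2) − 14 = 5z^2 + 4z - 12 = (z + 2)(5z - 6).
So |(5z^2 + 4z + 2) − 14| = |z + 2|·|5z - 6|.
Require δ ≤ 2. Then |z + 2| < 2 gives |z| < 4, and by the triangle inequality |5z - 6| ≤ 5·4 + 6 = 26.
Hence |(5z^2 + 4z + 2) − 14| ≤ 26|z + 2| < ε provided |z + 2| < ε/26.
Choosing δ = min(2, ε/26) ensures both conditions, hence |(5z^2 + 4z + 2) − 14| < ε.

δ = min(2, ε/26)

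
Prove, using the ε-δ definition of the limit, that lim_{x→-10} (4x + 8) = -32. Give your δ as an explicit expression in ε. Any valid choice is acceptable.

δ = ε/4

Let ε > 0 be given. We need δ > 0 so that 0 < |x + 10| < δ implies |(4x + 8) + 32| < ε.
|(4x + 8) + 32| = |4x + 40| = 4|x + 10|.
So 4|x + 10| < ε exactly when |x + 10| < ε/4.
Choosing δ = ε/4 gives |(4x + 8) + 32| = 4|x + 10| < ε whenever |x + 10| < δ.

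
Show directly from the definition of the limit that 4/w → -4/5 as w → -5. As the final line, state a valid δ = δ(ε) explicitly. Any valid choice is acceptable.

δ = min(5/2, (25/8)ε)

Let ε > 0 be given. We seek δ > 0 such that 0 < |w + 5| < δ implies |4/w + 4/5| < ε.
|4/w + 4/5| = 4·|-5 − w|/(5·|w|) = 4|w + 5|/(5|w|).
Require δ ≤ 5/2 so that |w| > 5 − 5/2 = 5/2, hence 5|w| > 25/2.
Then |4/w + 4/5| < 4|w + 5|/(25/2), which is < ε when |w + 5| < (25/8)ε.
Take δ = min(5/2, (25/8)ε). Then 0 < |w + 5| < δ gives both |w + 5| < 5/2 and |w + 5| < (25/8)ε, so |4/w + 4/5| < ε.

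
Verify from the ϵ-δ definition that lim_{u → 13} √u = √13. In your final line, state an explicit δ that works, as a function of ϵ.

Suppose ϵ > 0. We want δ > 0 such that 0 < |u − 13| < δ implies |√u − √13| < ϵ.
Rationalise: √u − √13 = (u − 13)/(√u + √13), so |√u − √13| = |u − 13|/(√u + √13).
Restrict δ ≤ 13 so that |u − 13| < 13 forces u > 0, and then √u + √13 > √13.
Hence |√u − √13| < |u − 13|/√13, which is < ϵ once |u − 13| < √13·ϵ.
Take δ = min(13, √13·ϵ). If 0 < |u − 13| < δ then u > 0 and |√u − √13| < |u − 13|/√13 < ϵ.

δ = min(13, √13·ϵ)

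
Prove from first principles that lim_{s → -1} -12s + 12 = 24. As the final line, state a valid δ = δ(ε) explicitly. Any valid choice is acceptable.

Let ε > 0. We need δ > 0 so that 0 < |s + 1| < δ implies |(-12s + 12) − 24| < ε.
|(-12s + 12) − 24| = |-12s - 12| = 12|s + 1|.
So 12|s + 1| < ε exactly when |s + 1| < ε/12.
Choosing δ = ε/12 gives |(-12s + 12) − 24| = 12|s + 1| < ε whenever |s + 1| < δ.

δ = ε/12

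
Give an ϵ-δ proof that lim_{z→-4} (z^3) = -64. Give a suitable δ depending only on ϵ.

δ = min(2, ϵ/76)

Let ϵ > 0 be given. We seek δ > 0 with 0 < |z + 4| < δ ⇒ |z^3 + 64| < ϵ.
Factor: z^3 + 64 = (z + 4)(z^2 - 4z + 16), so |z^3 + 64| = |z + 4|·|z^2 - 4z + 16|.
Impose δ ≤ 2 so that |z| < 6; then |z^2 - 4z + 16| ≤ 76.
Hence |z^3 + 64| ≤ 76|z + 4|, which is < ϵ once |z + 4| < ϵ/76.
Take δ = min(2, ϵ/76). If 0 < |z + 4| < δ then both bounds hold and |z^3 + 64| ≤ 76|z + 4| < 76·(ϵ/76) = ϵ.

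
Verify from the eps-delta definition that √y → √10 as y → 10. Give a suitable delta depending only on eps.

delta = min(10, √10·eps)

Suppose eps > 0. We want delta > 0 such that 0 < |y − 10| < delta implies |√y − √10| < eps.
Rationalise: √y − √10 = (y − 10)/(√y + √10), so |√y − √10| = |y − 10|/(√y + √10).
Restrict delta ≤ 10 so that |y − 10| < 10 forces y > 0, and then √y + √10 > √10.
Hence |√y − √10| < |y − 10|/√10, which is < eps once |y − 10| < √10·eps.
Take delta = min(10, √10·eps). If 0 < |y − 10| < delta then y > 0 and |√y − √10| < |y − 10|/√10 < eps.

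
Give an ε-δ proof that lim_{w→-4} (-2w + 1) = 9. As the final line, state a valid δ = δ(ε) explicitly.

Let ε > 0 be given. We need δ > 0 so that 0 < |w + 4| < δ implies |(-2w + 1) − 9| < ε.
Since (-2w + 1) − 9 = -2(w + 4), we have |(-2w + 1) − 9| = 2|w + 4|.
So 2|w + 4| < ε exactly when |w + 4| < ε/2.
Choosing δ = ε/2 gives |(-2w + 1) − 9| = 2|w + 4| < ε whenever |w + 4| < δ.

δ = ε/2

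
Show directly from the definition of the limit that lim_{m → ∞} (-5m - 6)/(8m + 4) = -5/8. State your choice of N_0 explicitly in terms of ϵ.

N_0 = (7/16)/ϵ

Let ϵ > 0 be given. For m ≥ 1, |(-5m - 6)/(8m + 4) + 5/8| = |-28|/(8(8m + 4)) = 28/(8(8m + 4)).
Since 8m + 4 ≥ 8m for m ≥ 1, this is ≤ 28/(8·8m) = (7/16)/m.
So |(-5m - 6)/(8m + 4) + 5/8| < ϵ whenever m > (7/16)/ϵ.
Take N_0 = (7/16)/ϵ. If m > N_0 then |(-5m - 6)/(8m + 4) + 5/8| ≤ (7/16)/m < ϵ.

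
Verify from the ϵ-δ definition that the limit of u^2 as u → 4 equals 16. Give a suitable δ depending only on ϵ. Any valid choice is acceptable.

δ = min(2, ϵ/10)

Let ϵ > 0 be given. We seek δ > 0 with 0 < |u − 4| < δ ⇒ |u^2 − 16| < ϵ.
Factor: u^2 − 16 = (u − 4)(u + 4), so |u^2 − 16| = |u − 4|·|u + 4|.
Restrict δ ≤ 2. Then |u − 4| < 2 gives |u| < 6, so by the triangle inequality |u + 4| ≤ 6 + 4 = 10.
Hence |u^2 − 16| ≤ 10|u − 4|, which is < ϵ once |u − 4| < ϵ/10.
Take δ = min(2, ϵ/10). If 0 < |u − 4| < δ then both bounds hold and |u^2 − 16| ≤ 10|u − 4| < 10·(ϵ/10) = ϵ.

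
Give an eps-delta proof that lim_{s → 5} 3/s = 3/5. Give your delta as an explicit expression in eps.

delta = min(5/2, (25/6)eps)

Let eps > 0. We seek delta > 0 such that 0 < |s − 5| < delta implies |3/s − (3/5)| < eps.
|3/s − (3/5)| = 3·|5 − s|/(5·|s|) = 3|s − 5|/(5|s|).
Restrict delta ≤ 5/2. Then |s − 5| < 5/2 gives |s| > 5/2, so 5|s| > 25/2.
Then |3/s − (3/5)| < 3|s − 5|/(25/2), which is < eps when |s − 5| < (25/6)eps.
Take delta = min(5/2, (25/6)eps). Then 0 < |s − 5| < delta gives both |s − 5| < 5/2 and |s − 5| < (25/6)eps, so |3/s − (3/5)| < eps.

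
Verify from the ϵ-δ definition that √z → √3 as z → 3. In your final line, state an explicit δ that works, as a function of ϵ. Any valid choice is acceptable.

Let ϵ > 0 be given. We want δ > 0 such that 0 < |z − 3| < δ implies |√z − √3| < ϵ.
Multiplying by the conjugate, |√z − √3| = |z − 3|/(√z + √3).
Restrict δ ≤ 3 so that |z − 3| < 3 forces z > 0, and then √z + √3 > √3.
Hence |√z − √3| < |z − 3|/√3, which is < ϵ once |z − 3| < √3·ϵ.
Take δ = min(3, √3·ϵ). If 0 < |z − 3| < δ then z > 0 and |√z − √3| < |z − 3|/√3 < ϵ.

δ = min(3, √3·ϵ)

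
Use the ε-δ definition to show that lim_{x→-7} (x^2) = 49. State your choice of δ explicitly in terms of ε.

Suppose ε > 0. We seek δ > 0 with 0 < |x + 7| < δ ⇒ |x^2 − 49| < ε.
Factor: x^2 − 49 = (x + 7)(x - 7), so |x^2 − 49| = |x + 7|·|x - 7|.
Impose δ ≤ 1 so that |x| < 8; then |x - 7| ≤ 15.
Hence |x^2 − 49| ≤ 15|x + 7|, which is < ε once |x + 7| < ε/15.
Take δ = min(1, ε/15). If 0 < |x + 7| < δ then both bounds hold and |x^2 − 49| ≤ 15|x + 7| < 15·(ε/15) = ε.

δ = min(1, ε/15)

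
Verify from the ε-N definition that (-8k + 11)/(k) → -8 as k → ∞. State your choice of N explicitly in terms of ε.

N = 11/ε

Fix ε > 0. For k ≥ 1, |(-8k + 11)/(k) + 8| = |11|/((k)) = 11/((k)).
Since k ≥ k for k ≥ 1, this is ≤ 11/(k) = 11/k.
So |(-8k + 11)/(k) + 8| < ε whenever k > 11/ε.
Take N = 11/ε. If k > N then |(-8k + 11)/(k) + 8| ≤ 11/k < ε.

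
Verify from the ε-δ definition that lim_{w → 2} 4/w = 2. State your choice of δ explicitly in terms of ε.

Let ε > 0. We seek δ > 0 such that 0 < |w − 2| < δ implies |4/w − 2| < ε.
|4/w − 2| = 4·|2 − w|/(2·|w|) = 4|w − 2|/(2|w|).
Require δ ≤ 1 so that |w| > 2 − 1 = 1, hence 2|w| > 2.
Then |4/w − 2| < 4|w − 2|/2, which is < ε when |w − 2| < (1/2)ε.
Take δ = min(1, (1/2)ε). Then 0 < |w − 2| < δ gives both |w − 2| < 1 and |w − 2| < (1/2)ε, so |4/w − 2| < ε.

δ = min(1, (1/2)ε)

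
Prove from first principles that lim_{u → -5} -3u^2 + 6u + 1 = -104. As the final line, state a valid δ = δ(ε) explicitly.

Fix ε > 0. We want δ > 0 such that 0 < |u + 5| < δ implies |(-3u^2 + 6u + 1) + 104| < ε.
(-3u^2 + 6u + 1) + 104 = -3u^2 + 6u + 105 = (u + 5)(-3u + 21).
So |(-3u^2 + 6u + 1) + 104| = |u + 5|·|-3u + 21|.
Assume first that |u + 5| < 1, so |u| < 6. Then |-3u + 21| ≤ 3·6 + 21 = 39.
Hence |(-3u^2 + 6u + 1) + 104| ≤ 39|u + 5| < ε provided |u + 5| < ε/39.
Take δ = min(1, ε/39). Then 0 < |u + 5| < δ gives both |u + 5| < 1 and |u + 5| < ε/39, so |(-3u^2 + 6u + 1) + 104| < ε.

δ = min(1, ε/39)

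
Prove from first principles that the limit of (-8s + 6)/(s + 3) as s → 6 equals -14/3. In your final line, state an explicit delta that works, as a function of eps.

Suppose eps > 0. We want delta > 0 with 0 < |s − 6| < delta ⇒ |(-8s + 6)/(s + 3) + 14/3| < eps.
Combining over a common denominator, (-8s + 6)/(s + 3) + 14/3 = [(-8s + 6)·9 − (-42)·(s + 3)] / [9·(s + 3)] = -30(s − 6) / (9(s + 3)).
So |(-8s + 6)/(s + 3) + 14/3| = 30|s − 6| / (9·|s + 3|).
Require delta ≤ 9/2, so |s + 3| ≥ |9| − |s − 6| > 9 − 9/2 = 9/2.
Hence |(-8s + 6)/(s + 3) + 14/3| < 30|s − 6|/(9·(9/2)) = (20/27)|s − 6|, which is < eps once |s − 6| < (27/20)eps.
Take delta = min(9/2, (27/20)eps). Then 0 < |s − 6| < delta forces both bounds, so |(-8s + 6)/(s + 3) + 14/3| < eps.

delta = min(9/2, (27/20)eps)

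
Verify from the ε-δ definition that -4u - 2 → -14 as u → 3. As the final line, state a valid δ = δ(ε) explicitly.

Suppose ε > 0. We need δ > 0 so that 0 < |u − 3| < δ implies |(-4u - 2) + 14| < ε.
Since (-4u - 2) + 14 = -4(u − 3), we have |(-4u - 2) + 14| = 4|u − 3|.
Thus it suffices that |u − 3| < ε/4.
Take δ = ε/4. If 0 < |u − 3| < δ then |(-4u - 2) + 14| = 4|u − 3| < 4·(ε/4) = ε.

δ = ε/4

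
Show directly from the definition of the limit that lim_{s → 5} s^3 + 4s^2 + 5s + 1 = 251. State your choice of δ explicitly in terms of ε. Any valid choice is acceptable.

δ = min(1, ε/140)

Let ε > 0 be given. We want δ > 0 such that 0 < |s − 5| < δ implies |(s^3 + 4s^2 + 5s + 1) − 251| < ε.
(s^3 + 4s^2 + 5s + 1) − 251 = s^3 + 4s^2 + 5s - 250 = (s − 5)(s^2 + 9s + 50).
So |(s^3 + 4s^2 + 5s + 1) − 251| = |s − 5|·|s^2 + 9s + 50|.
Assume first that |s − 5| < 1, so |s| < 6. Then |s^2 + 9s + 50| ≤ 6^2 + 9·6 + 50 = 140.
Hence |(s^3 + 4s^2 + 5s + 1) − 251| ≤ 140|s − 5| < ε provided |s − 5| < ε/140.
Take δ = min(1, ε/140). Then 0 < |s − 5| < δ gives both |s − 5| < 1 and |s − 5| < ε/140, so |(s^3 + 4s^2 + 5s + 1) − 251| < ε.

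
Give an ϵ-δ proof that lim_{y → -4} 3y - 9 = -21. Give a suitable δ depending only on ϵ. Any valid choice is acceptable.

δ = ϵ/3

Suppose ϵ > 0. We need δ > 0 so that 0 < |y + 4| < δ implies |(3y - 9) + 21| < ϵ.
|(3y - 9) + 21| = |3y + 12| = 3|y + 4|.
So 3|y + 4| < ϵ exactly when |y + 4| < ϵ/3.
Choosing δ = ϵ/3 gives |(3y - 9) + 21| = 3|y + 4| < ϵ whenever |y + 4| < δ.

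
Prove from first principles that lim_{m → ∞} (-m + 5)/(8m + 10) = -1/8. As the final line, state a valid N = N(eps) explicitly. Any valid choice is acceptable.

Let eps > 0 be given. For m ≥ 1, |(-m + 5)/(8m + 10) + 1/8| = |50|/(8(8m + 10)) = 50/(8(8m + 10)).
Since 8m + 10 ≥ 8m for m ≥ 1, this is ≤ 50/(8·8m) = (25/32)/m.
So |(-m + 5)/(8m + 10) + 1/8| < eps whenever m > (25/32)/eps.
Take N = (25/32)/eps. If m > N then |(-m + 5)/(8m + 10) + 1/8| ≤ (25/32)/m < eps.

N = (25/32)/eps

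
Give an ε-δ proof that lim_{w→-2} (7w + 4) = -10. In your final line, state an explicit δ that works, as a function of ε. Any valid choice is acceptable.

δ = ε/7

Let ε > 0. We need δ > 0 so that 0 < |w + 2| < δ implies |(7w + 4) + 10| < ε.
Since (7w + 4) + 10 = 7(w + 2), we have |(7w + 4) + 10| = 7|w + 2|.
Thus it suffices that |w + 2| < ε/7.
Take δ = ε/7. If 0 < |w + 2| < δ then |(7w + 4) + 10| = 7|w + 2| < 7·(ε/7) = ε.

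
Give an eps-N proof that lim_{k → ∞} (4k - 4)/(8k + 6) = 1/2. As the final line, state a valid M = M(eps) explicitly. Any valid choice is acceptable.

M = (7/8)/eps

Fix eps > 0. For k ≥ 1, |(4k - 4)/(8k + 6) − (1/2)| = |-56|/(8(8k + 6)) = 56/(8(8k + 6)).
Since 8k + 6 ≥ 8k for k ≥ 1, this is ≤ 56/(8·8k) = (7/8)/k.
So |(4k - 4)/(8k + 6) − (1/2)| < eps whenever k > (7/8)/eps.
Take M = (7/8)/eps. If k > M then |(4k - 4)/(8k + 6) − (1/2)| ≤ (7/8)/k < eps.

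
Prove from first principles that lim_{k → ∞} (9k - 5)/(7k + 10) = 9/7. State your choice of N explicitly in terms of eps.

Fix eps > 0. For k ≥ 1, |(9k - 5)/(7k + 10) − (9/7)| = |-125|/(7(7k + 10)) = 125/(7(7k + 10)).
Since 7k + 10 ≥ 7k for k ≥ 1, this is ≤ 125/(7·7k) = (125/49)/k.
So |(9k - 5)/(7k + 10) − (9/7)| < eps whenever k > (125/49)/eps.
Take N = (125/49)/eps. If k > N then |(9k - 5)/(7k + 10) − (9/7)| ≤ (125/49)/k < eps.

N = (125/49)/eps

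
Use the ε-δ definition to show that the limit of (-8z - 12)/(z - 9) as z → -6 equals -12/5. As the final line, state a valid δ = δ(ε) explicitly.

δ = min(15/2, (75/56)ε)

Let ε > 0 be given. We want δ > 0 with 0 < |z + 6| < δ ⇒ |(-8z - 12)/(z - 9) + 12/5| < ε.
Combining over a common denominator, (-8z - 12)/(z - 9) + 12/5 = [(-8z - 12)·(-15) − 36·(z - 9)] / [(-15)·(z - 9)] = 84(z + 6) / ((-15)(z - 9)).
So |(-8z - 12)/(z - 9) + 12/5| = 84|z + 6| / (15·|z − 9|).
Require δ ≤ 15/2, so |z − 9| ≥ |-15| − |z + 6| > 15 − 15/2 = 15/2.
Hence |(-8z - 12)/(z - 9) + 12/5| < 84|z + 6|/(15·(15/2)) = (56/75)|z + 6|, which is < ε once |z + 6| < (75/56)ε.
Take δ = min(15/2, (75/56)ε). Then 0 < |z + 6| < δ forces both bounds, so |(-8z - 12)/(z - 9) + 12/5| < ε.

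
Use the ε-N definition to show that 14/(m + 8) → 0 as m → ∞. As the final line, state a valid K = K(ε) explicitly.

K = 14/ε

Fix ε > 0. For m ≥ 1, |14/(m + 8) − 0| = 14/(m + 8) ≤ 14/m.
We need 14/m < ε, i.e. m > 14/ε.
Take K = 14/ε. If m > K then |14/(m + 8)| ≤ 14/m < ε.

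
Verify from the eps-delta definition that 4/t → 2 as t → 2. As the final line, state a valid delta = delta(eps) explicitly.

Fix eps > 0. We seek delta > 0 such that 0 < |t − 2| < delta implies |4/t − 2| < eps.
|4/t − 2| = 4·|2 − t|/(2·|t|) = 4|t − 2|/(2|t|).
Restrict delta ≤ 1. Then |t − 2| < 1 gives |t| > 1, so 2|t| > 2.
Then |4/t − 2| < 4|t − 2|/2, which is < eps when |t − 2| < (1/2)eps.
Take delta = min(1, (1/2)eps). Then 0 < |t − 2| < delta gives both |t − 2| < 1 and |t − 2| < (1/2)eps, so |4/t − 2| < eps.

delta = min(1, (1/2)eps)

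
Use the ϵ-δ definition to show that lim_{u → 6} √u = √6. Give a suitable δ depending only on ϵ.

Let ϵ > 0. We want δ > 0 such that 0 < |u − 6| < δ implies |√u − √6| < ϵ.
Rationalise: √u − √6 = (u − 6)/(√u + √6), so |√u − √6| = |u − 6|/(√u + √6).
Restrict δ ≤ 6 so that |u − 6| < 6 forces u > 0, and then √u + √6 > √6.
Hence |√u − √6| < |u − 6|/√6, which is < ϵ once |u − 6| < √6·ϵ.
Take δ = min(6, √6·ϵ). If 0 < |u − 6| < δ then u > 0 and |√u − √6| < |u − 6|/√6 < ϵ.

δ = min(6, √6·ϵ)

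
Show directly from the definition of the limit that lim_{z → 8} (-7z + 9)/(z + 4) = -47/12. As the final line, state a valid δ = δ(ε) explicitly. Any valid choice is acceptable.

δ = min(6, (72/37)ε)

Fix ε > 0. We want δ > 0 with 0 < |z − 8| < δ ⇒ |(-7z + 9)/(z + 4) + 47/12| < ε.
Combining over a common denominator, (-7z + 9)/(z + 4) + 47/12 = [(-7z + 9)·12 − (-47)·(z + 4)] / [12·(z + 4)] = -37(z − 8) / (12(z + 4)).
So |(-7z + 9)/(z + 4) + 47/12| = 37|z − 8| / (12·|z + 4|).
Require δ ≤ 6, so |z + 4| ≥ |12| − |z − 8| > 12 − 6 = 6.
Hence |(-7z + 9)/(z + 4) + 47/12| < 37|z − 8|/(12·6) = (37/72)|z − 8|, which is < ε once |z − 8| < (72/37)ε.
Take δ = min(6, (72/37)ε). Then 0 < |z − 8| < δ forces both bounds, so |(-7z + 9)/(z + 4) + 47/12| < ε.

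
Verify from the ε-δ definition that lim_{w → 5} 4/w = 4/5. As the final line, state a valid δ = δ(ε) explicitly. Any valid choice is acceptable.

Suppose ε > 0. We seek δ > 0 such that 0 < |w − 5| < δ implies |4/w − (4/5)| < ε.
|4/w − (4/5)| = 4·|5 − w|/(5·|w|) = 4|w − 5|/(5|w|).
Require δ ≤ 5/2 so that |w| > 5 − 5/2 = 5/2, hence 5|w| > 25/2.
Then |4/w − (4/5)| < 4|w − 5|/(25/2), which is < ε when |w − 5| < (25/8)ε.
Take δ = min(5/2, (25/8)ε). Then 0 < |w − 5| < δ gives both |w − 5| < 5/2 and |w − 5| < (25/8)ε, so |4/w − (4/5)| < ε.

δ = min(5/2, (25/8)ε)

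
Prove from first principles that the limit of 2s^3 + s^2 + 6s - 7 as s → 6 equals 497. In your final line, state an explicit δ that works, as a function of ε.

Suppose ε > 0. We want δ > 0 such that 0 < |s − 6| < δ implies |(2s^3 + s^2 + 6s - 7) − 497| < ε.
(2s^3 + s^2 + 6s - 7) − 497 = 2s^3 + s^2 + 6s - 504 = (s − 6)(2s^2 + 13s + 84).
So |(2s^3 + s^2 + 6s - 7) − 497| = |s − 6|·|2s^2 + 13s + 84|.
Require δ ≤ 2. Then |s − 6| < 2 gives |s| < 8, and by the triangle inequality |2s^2 + 13s + 84| ≤ 2·8^2 + 13·8 + 84 = 316.
Hence |(2s^3 + s^2 + 6s - 7) − 497| ≤ 316|s − 6| < ε provided |s − 6| < ε/316.
Choosing δ = min(2, ε/316) ensures both conditions, hence |(2s^3 + s^2 + 6s - 7) − 497| < ε.

δ = min(2, ε/316)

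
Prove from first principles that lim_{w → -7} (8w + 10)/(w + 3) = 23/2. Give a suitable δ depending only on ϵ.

δ = min(2, (4/7)ϵ)

Fix ϵ > 0. We want δ > 0 with 0 < |w + 7| < δ ⇒ |(8w + 10)/(w + 3) − (23/2)| < ϵ.
Combining over a common denominator, (8w + 10)/(w + 3) − (23/2) = [(8w + 10)·(-4) − (-46)·(w + 3)] / [(-4)·(w + 3)] = 14(w + 7) / ((-4)(w + 3)).
So |(8w + 10)/(w + 3) − (23/2)| = 14|w + 7| / (4·|w + 3|).
Require δ ≤ 2, so |w + 3| ≥ |-4| − |w + 7| > 4 − 2 = 2.
Hence |(8w + 10)/(w + 3) − (23/2)| < 14|w + 7|/(4·2) = (7/4)|w + 7|, which is < ϵ once |w + 7| < (4/7)ϵ.
Take δ = min(2, (4/7)ϵ). Then 0 < |w + 7| < δ forces both bounds, so |(8w + 10)/(w + 3) − (23/2)| < ϵ.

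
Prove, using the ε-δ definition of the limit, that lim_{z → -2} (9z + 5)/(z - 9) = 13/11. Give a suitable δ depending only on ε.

δ = min(11/2, (121/172)ε)

Let ε > 0. We want δ > 0 with 0 < |z + 2| < δ ⇒ |(9z + 5)/(z - 9) − (13/11)| < ε.
Combining over a common denominator, (9z + 5)/(z - 9) − (13/11) = [(9z + 5)·(-11) − (-13)·(z - 9)] / [(-11)·(z - 9)] = -86(z + 2) / ((-11)(z - 9)).
So |(9z + 5)/(z - 9) − (13/11)| = 86|z + 2| / (11·|z − 9|).
Require δ ≤ 11/2, so |z − 9| ≥ |-11| − |z + 2| > 11 − 11/2 = 11/2.
Hence |(9z + 5)/(z - 9) − (13/11)| < 86|z + 2|/(11·(11/2)) = (172/121)|z + 2|, which is < ε once |z + 2| < (121/172)ε.
Take δ = min(11/2, (121/172)ε). Then 0 < |z + 2| < δ forces both bounds, so |(9z + 5)/(z - 9) − (13/11)| < ε.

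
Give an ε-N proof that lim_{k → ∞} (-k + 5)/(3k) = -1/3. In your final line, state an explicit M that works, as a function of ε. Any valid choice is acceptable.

M = (5/3)/ε

Fix ε > 0. For k ≥ 1, |(-k + 5)/(3k) + 1/3| = |15|/(3(3k)) = 15/(3(3k)).
Since 3k ≥ 3k for k ≥ 1, this is ≤ 15/(3·3k) = (5/3)/k.
So |(-k + 5)/(3k) + 1/3| < ε whenever k > (5/3)/ε.
Take M = (5/3)/ε. If k > M then |(-k + 5)/(3k) + 1/3| ≤ (5/3)/k < ε.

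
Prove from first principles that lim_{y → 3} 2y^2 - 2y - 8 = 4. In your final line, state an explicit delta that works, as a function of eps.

Let eps > 0 be given. We want delta > 0 such that 0 < |y − 3| < delta implies |(2y^2 - 2y - 8) − 4| < eps.
(2y^2 - 2y - 8) − 4 = 2y^2 - 2y - 12 = (y − 3)(2y + 4).
So |(2y^2 - 2y - 8) − 4| = |y − 3|·|2y + 4|.
Assume first that |y − 3| < 1, so |y| < 4. Then |2y + 4| ≤ 2·4 + 4 = 12.
Hence |(2y^2 - 2y - 8) − 4| ≤ 12|y − 3| < eps provided |y − 3| < eps/12.
Choosing delta = min(1, eps/12) ensures both conditions, hence |(2y^2 - 2y - 8) − 4| < eps.

delta = min(1, eps/12)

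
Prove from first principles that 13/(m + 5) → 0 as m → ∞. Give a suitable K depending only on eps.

K = 13/eps

Let eps > 0. For m ≥ 1, |13/(m + 5) − 0| = 13/(m + 5) ≤ 13/m.
We need 13/m < eps, i.e. m > 13/eps.
Take K = 13/eps. If m > K then |13/(m + 5)| ≤ 13/m < eps.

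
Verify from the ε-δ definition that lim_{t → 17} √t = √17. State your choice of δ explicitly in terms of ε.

Let ε > 0 be given. We want δ > 0 such that 0 < |t − 17| < δ implies |√t − √17| < ε.
Rationalise: √t − √17 = (t − 17)/(√t + √17), so |√t − √17| = |t − 17|/(√t + √17).
Restrict δ ≤ 17 so that |t − 17| < 17 forces t > 0, and then √t + √17 > √17.
Hence |√t − √17| < |t − 17|/√17, which is < ε once |t − 17| < √17·ε.
Take δ = min(17, √17·ε). If 0 < |t − 17| < δ then t > 0 and |√t − √17| < |t − 17|/√17 < ε.

δ = min(17, √17·ε)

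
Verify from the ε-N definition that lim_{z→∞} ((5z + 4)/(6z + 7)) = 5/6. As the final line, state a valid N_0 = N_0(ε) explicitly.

Suppose ε > 0. We seek N_0 > 0 such that z > N_0 implies |(5z + 4)/(6z + 7) − (5/6)| < ε.
(5z + 4)/(6z + 7) − (5/6) = (6(5z + 4) − 5(6z + 7)) / (6(6z + 7)) = -11/(6(6z + 7)).
For z > 0 we have 6z + 7 > 6z, so |(5z + 4)/(6z + 7) − (5/6)| = 11/(6(6z + 7)) < 11/(6·6z) = (11/36)/z.
Thus |(5z + 4)/(6z + 7) − (5/6)| < ε whenever z > (11/36)/ε.
Take N_0 = (11/36)/ε. If z > N_0 then |(5z + 4)/(6z + 7) − (5/6)| < (11/36)/z < ε.

N_0 = (11/36)/ε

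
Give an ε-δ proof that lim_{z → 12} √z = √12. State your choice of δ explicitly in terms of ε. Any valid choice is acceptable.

δ = min(12, √12·ε)

Fix ε > 0. We want δ > 0 such that 0 < |z − 12| < δ implies |√z − √12| < ε.
Multiplying by the conjugate, |√z − √12| = |z − 12|/(√z + √12).
Restrict δ ≤ 12 so that |z − 12| < 12 forces z > 0, and then √z + √12 > √12.
Hence |√z − √12| < |z − 12|/√12, which is < ε once |z − 12| < √12·ε.
Take δ = min(12, √12·ε). If 0 < |z − 12| < δ then z > 0 and |√z − √12| < |z − 12|/√12 < ε.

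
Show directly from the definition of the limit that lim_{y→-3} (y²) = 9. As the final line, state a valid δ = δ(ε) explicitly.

δ = min(1, ε/7)

Fix ε > 0. We seek δ > 0 with 0 < |y + 3| < δ ⇒ |y² − 9| < ε.
Factor: y² − 9 = (y + 3)(y - 3), so |y² − 9| = |y + 3|·|y - 3|.
Restrict δ ≤ 1. Then |y + 3| < 1 gives |y| < 4, so by the triangle inequality |y - 3| ≤ 4 + 3 = 7.
Hence |y² − 9| ≤ 7|y + 3|, which is < ε once |y + 3| < ε/7.
Take δ = min(1, ε/7). If 0 < |y + 3| < δ then both bounds hold and |y² − 9| ≤ 7|y + 3| < 7·(ε/7) = ε.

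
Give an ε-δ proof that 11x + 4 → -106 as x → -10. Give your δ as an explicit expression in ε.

δ = ε/11

Suppose ε > 0. We need δ > 0 so that 0 < |x + 10| < δ implies |(11x + 4) + 106| < ε.
Since (11x + 4) + 106 = 11(x + 10), we have |(11x + 4) + 106| = 11|x + 10|.
So 11|x + 10| < ε exactly when |x + 10| < ε/11.
Take δ = ε/11. If 0 < |x + 10| < δ then |(11x + 4) + 106| = 11|x + 10| < 11·(ε/11) = ε.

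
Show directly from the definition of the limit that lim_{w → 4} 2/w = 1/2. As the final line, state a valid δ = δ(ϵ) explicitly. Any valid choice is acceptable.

Let ϵ > 0 be given. We seek δ > 0 such that 0 < |w − 4| < δ implies |2/w − (1/2)| < ϵ.
|2/w − (1/2)| = 2·|4 − w|/(4·|w|) = 2|w − 4|/(4|w|).
Restrict δ ≤ 2. Then |w − 4| < 2 gives |w| > 2, so 4|w| > 8.
Then |2/w − (1/2)| < 2|w − 4|/8, which is < ϵ when |w − 4| < 4ϵ.
Take δ = min(2, 4ϵ). Then 0 < |w − 4| < δ gives both |w − 4| < 2 and |w − 4| < 4ϵ, so |2/w − (1/2)| < ϵ.

δ = min(2, 4ϵ)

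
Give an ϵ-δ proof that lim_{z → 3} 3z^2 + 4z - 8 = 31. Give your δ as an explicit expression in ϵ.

Let ϵ > 0 be given. We want δ > 0 such that 0 < |z − 3| < δ implies |(3z^2 + 4z - 8) − 31| < ϵ.
(3z^2 + 4z - 8) − 31 = 3z^2 + 4z - 39 = (z − 3)(3z + 13).
So |(3z^2 + 4z - 8) − 31| = |z − 3|·|3z + 13|.
Assume first that |z − 3| < 2, so |z| < 5. Then |3z + 13| ≤ 3·5 + 13 = 28.
Hence |(3z^2 + 4z - 8) − 31| ≤ 28|z − 3| < ϵ provided |z − 3| < ϵ/28.
Take δ = min(2, ϵ/28). Then 0 < |z − 3| < δ gives both |z − 3| < 2 and |z − 3| < ϵ/28, so |(3z^2 + 4z - 8) − 31| < ϵ.

δ = min(2, ϵ/28)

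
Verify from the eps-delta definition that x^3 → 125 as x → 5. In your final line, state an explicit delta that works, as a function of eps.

Let eps > 0 be given. We seek delta > 0 with 0 < |x − 5| < delta ⇒ |x^3 − 125| < eps.
Factor: x^3 − 125 = (x − 5)(x^2 + 5x + 25), so |x^3 − 125| = |x − 5|·|x^2 + 5x + 25|.
Impose delta ≤ 1 so that |x| < 6; then |x^2 + 5x + 25| ≤ 91.
Hence |x^3 − 125| ≤ 91|x − 5|, which is < eps once |x − 5| < eps/91.
Take delta = min(1, eps/91). If 0 < |x − 5| < delta then both bounds hold and |x^3 − 125| ≤ 91|x − 5| < 91·(eps/91) = eps.

delta = min(1, eps/91)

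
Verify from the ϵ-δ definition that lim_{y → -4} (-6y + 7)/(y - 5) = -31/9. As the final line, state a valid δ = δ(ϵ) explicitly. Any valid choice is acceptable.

Let ϵ > 0. We want δ > 0 with 0 < |y + 4| < δ ⇒ |(-6y + 7)/(y - 5) + 31/9| < ϵ.
Combining over a common denominator, (-6y + 7)/(y - 5) + 31/9 = [(-6y + 7)·(-9) − 31·(y - 5)] / [(-9)·(y - 5)] = 23(y + 4) / ((-9)(y - 5)).
So |(-6y + 7)/(y - 5) + 31/9| = 23|y + 4| / (9·|y − 5|).
Restrict δ ≤ 9/2. Then |y + 4| < 9/2 gives |y − 5| = |(y + 4) + (-9)| ≥ 9 − 9/2 = 9/2.
Hence |(-6y + 7)/(y - 5) + 31/9| < 23|y + 4|/(9·(9/2)) = (46/81)|y + 4|, which is < ϵ once |y + 4| < (81/46)ϵ.
Take δ = min(9/2, (81/46)ϵ). Then 0 < |y + 4| < δ forces both bounds, so |(-6y + 7)/(y - 5) + 31/9| < ϵ.

δ = min(9/2, (81/46)ϵ)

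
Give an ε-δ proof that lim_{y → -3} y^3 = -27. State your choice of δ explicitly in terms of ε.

δ = min(2, ε/49)

Let ε > 0 be given. We seek δ > 0 with 0 < |y + 3| < δ ⇒ |y^3 + 27| < ε.
Factor: y^3 + 27 = (y + 3)(y^2 - 3y + 9), so |y^3 + 27| = |y + 3|·|y^2 - 3y + 9|.
Restrict δ ≤ 2. Then |y + 3| < 2 gives |y| < 5, so by the triangle inequality |y^2 - 3y + 9| ≤ 5^2 + 3·5 + 9 = 49.
Hence |y^3 + 27| ≤ 49|y + 3|, which is < ε once |y + 3| < ε/49.
Take δ = min(2, ε/49). If 0 < |y + 3| < δ then both bounds hold and |y^3 + 27| ≤ 49|y + 3| < 49·(ε/49) = ε.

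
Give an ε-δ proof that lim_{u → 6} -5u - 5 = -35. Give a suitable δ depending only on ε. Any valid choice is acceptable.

Let ε > 0 be given. We need δ > 0 so that 0 < |u − 6| < δ implies |(-5u - 5) + 35| < ε.
Since (-5u - 5) + 35 = -5(u − 6), we have |(-5u - 5) + 35| = 5|u − 6|.
So 5|u − 6| < ε exactly when |u − 6| < ε/5.
Take δ = ε/5. If 0 < |u − 6| < δ then |(-5u - 5) + 35| = 5|u − 6| < 5·(ε/5) = ε.

δ = ε/5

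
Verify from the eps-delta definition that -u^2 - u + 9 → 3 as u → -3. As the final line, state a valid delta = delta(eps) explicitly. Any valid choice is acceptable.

Fix eps > 0. We want delta > 0 such that 0 < |u + 3| < delta implies |(-u^2 - u + 9) − 3| < eps.
(-u^2 - u + 9) − 3 = -u^2 - u + 6 = (u + 3)(-u + 2).
So |(-u^2 - u + 9) − 3| = |u + 3|·|-u + 2|.
Assume first that |u + 3| < 1, so |u| < 4. Then |-u + 2| ≤ 4 + 2 = 6.
Hence |(-u^2 - u + 9) − 3| ≤ 6|u + 3| < eps provided |u + 3| < eps/6.
Choosing delta = min(1, eps/6) ensures both conditions, hence |(-u^2 - u + 9) − 3| < eps.

delta = min(1, eps/6)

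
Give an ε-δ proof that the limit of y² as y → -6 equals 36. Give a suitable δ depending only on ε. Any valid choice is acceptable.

Suppose ε > 0. We seek δ > 0 with 0 < |y + 6| < δ ⇒ |y² − 36| < ε.
Factor: y² − 36 = (y + 6)(y - 6), so |y² − 36| = |y + 6|·|y - 6|.
Impose δ ≤ 2 so that |y| < 8; then |y - 6| ≤ 14.
Hence |y² − 36| ≤ 14|y + 6|, which is < ε once |y + 6| < ε/14.
Take δ = min(2, ε/14). If 0 < |y + 6| < δ then both bounds hold and |y² − 36| ≤ 14|y + 6| < 14·(ε/14) = ε.

δ = min(2, ε/14)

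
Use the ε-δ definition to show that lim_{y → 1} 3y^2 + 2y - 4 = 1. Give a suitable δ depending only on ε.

Let ε > 0. We want δ > 0 such that 0 < |y − 1| < δ implies |(3y^2 + 2y - 4) − 1| < ε.
(3y^2 + 2y - 4) − 1 = 3y^2 + 2y - 5 = (y − 1)(3y + 5).
So |(3y^2 + 2y - 4) − 1| = |y − 1|·|3y + 5|.
Assume first that |y − 1| < 1, so |y| < 2. Then |3y + 5| ≤ 3·2 + 5 = 11.
Hence |(3y^2 + 2y - 4) − 1| ≤ 11|y − 1| < ε provided |y − 1| < ε/11.
Take δ = min(1, ε/11). Then 0 < |y − 1| < δ gives both |y − 1| < 1 and |y − 1| < ε/11, so |(3y^2 + 2y - 4) − 1| < ε.

δ = min(1, ε/11)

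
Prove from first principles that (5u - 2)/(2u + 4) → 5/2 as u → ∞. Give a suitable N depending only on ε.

N = 6/ε

Let ε > 0 be given. We seek N > 0 such that u > N implies |(5u - 2)/(2u + 4) − (5/2)| < ε.
(5u - 2)/(2u + 4) − (5/2) = (2(5u - 2) − 5(2u + 4)) / (2(2u + 4)) = -24/(2(2u + 4)).
For u > 0 we have 2u + 4 > 2u, so |(5u - 2)/(2u + 4) − (5/2)| = 24/(2(2u + 4)) < 24/(2·2u) = 6/u.
Thus |(5u - 2)/(2u + 4) − (5/2)| < ε whenever u > 6/ε.
Take N = 6/ε. If u > N then |(5u - 2)/(2u + 4) − (5/2)| < 6/u < ε.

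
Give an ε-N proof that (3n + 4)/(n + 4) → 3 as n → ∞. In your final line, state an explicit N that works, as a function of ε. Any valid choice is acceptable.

N = 8/ε

Suppose ε > 0. For n ≥ 1, |(3n + 4)/(n + 4) − 3| = |-8|/((n + 4)) = 8/((n + 4)).
Since n + 4 ≥ n for n ≥ 1, this is ≤ 8/(n) = 8/n.
So |(3n + 4)/(n + 4) − 3| < ε whenever n > 8/ε.
Take N = 8/ε. If n > N then |(3n + 4)/(n + 4) − 3| ≤ 8/n < ε.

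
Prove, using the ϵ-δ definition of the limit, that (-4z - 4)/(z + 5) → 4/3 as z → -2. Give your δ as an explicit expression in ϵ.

Suppose ϵ > 0. We want δ > 0 with 0 < |z + 2| < δ ⇒ |(-4z - 4)/(z + 5) − (4/3)| < ϵ.
Combining over a common denominator, (-4z - 4)/(z + 5) − (4/3) = [(-4z - 4)·3 − 4·(z + 5)] / [3·(z + 5)] = -16(z + 2) / (3(z + 5)).
So |(-4z - 4)/(z + 5) − (4/3)| = 16|z + 2| / (3·|z + 5|).
Require δ ≤ 3/2, so |z + 5| ≥ |3| − |z + 2| > 3 − 3/2 = 3/2.
Hence |(-4z - 4)/(z + 5) − (4/3)| < 16|z + 2|/(3·(3/2)) = (32/9)|z + 2|, which is < ϵ once |z + 2| < (9/32)ϵ.
Take δ = min(3/2, (9/32)ϵ). Then 0 < |z + 2| < δ forces both bounds, so |(-4z - 4)/(z + 5) − (4/3)| < ϵ.

δ = min(3/2, (9/32)ϵ)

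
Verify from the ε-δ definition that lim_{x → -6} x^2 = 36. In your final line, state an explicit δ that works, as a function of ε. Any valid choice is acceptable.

δ = min(1, ε/13)

Fix ε > 0. We seek δ > 0 with 0 < |x + 6| < δ ⇒ |x^2 − 36| < ε.
Factor: x^2 − 36 = (x + 6)(x - 6), so |x^2 − 36| = |x + 6|·|x - 6|.
Impose δ ≤ 1 so that |x| < 7; then |x - 6| ≤ 13.
Hence |x^2 − 36| ≤ 13|x + 6|, which is < ε once |x + 6| < ε/13.
Take δ = min(1, ε/13). If 0 < |x + 6| < δ then both bounds hold and |x^2 − 36| ≤ 13|x + 6| < 13·(ε/13) = ε.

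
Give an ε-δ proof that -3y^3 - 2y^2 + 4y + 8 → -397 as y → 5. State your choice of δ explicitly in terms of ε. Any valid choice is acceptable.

Fix ε > 0. We want δ > 0 such that 0 < |y − 5| < δ implies |(-3y^3 - 2y^2 + 4y + 8) + 397| < ε.
(-3y^3 - 2y^2 + 4y + 8) + 397 = -3y^3 - 2y^2 + 4y + 405 = (y − 5)(-3y^2 - 17y - 81).
So |(-3y^3 - 2y^2 + 4y + 8) + 397| = |y − 5|·|-3y^2 - 17y - 81|.
Require δ ≤ 1. Then |y − 5| < 1 gives |y| < 6, and by the triangle inequality |-3y^2 - 17y - 81| ≤ 3·6^2 + 17·6 + 81 = 291.
Hence |(-3y^3 - 2y^2 + 4y + 8) + 397| ≤ 291|y − 5| < ε provided |y − 5| < ε/291.
Take δ = min(1, ε/291). Then 0 < |y − 5| < δ gives both |y − 5| < 1 and |y − 5| < ε/291, so |(-3y^3 - 2y^2 + 4y + 8) + 397| < ε.

δ = min(1, ε/291)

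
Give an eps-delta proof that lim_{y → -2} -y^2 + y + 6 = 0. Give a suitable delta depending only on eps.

delta = min(1, eps/6)

Let eps > 0 be given. We want delta > 0 such that 0 < |y + 2| < delta implies |(-y^2 + y + 6)| < eps.
(-y^2 + y + 6) = -y^2 + y + 6 = (y + 2)(-y + 3).
So |(-y^2 + y + 6)| = |y + 2|·|-y + 3|.
Assume first that |y + 2| < 1, so |y| < 3. Then |-y + 3| ≤ 3 + 3 = 6.
Hence |(-y^2 + y + 6)| ≤ 6|y + 2| < eps provided |y + 2| < eps/6.
Choosing delta = min(1, eps/6) ensures both conditions, hence |(-y^2 + y + 6)| < eps.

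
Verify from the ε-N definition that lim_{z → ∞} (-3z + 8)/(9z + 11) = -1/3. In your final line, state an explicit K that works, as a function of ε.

Fix ε > 0. We seek K > 0 such that z > K implies |(-3z + 8)/(9z + 11) + 1/3| < ε.
(-3z + 8)/(9z + 11) + 1/3 = (9(-3z + 8) − (-3)(9z + 11)) / (9(9z + 11)) = 105/(9(9z + 11)).
For z > 0 we have 9z + 11 > 9z, so |(-3z + 8)/(9z + 11) + 1/3| = 105/(9(9z + 11)) < 105/(9·9z) = (35/27)/z.
Thus |(-3z + 8)/(9z + 11) + 1/3| < ε whenever z > (35/27)/ε.
Take K = (35/27)/ε. If z > K then |(-3z + 8)/(9z + 11) + 1/3| < (35/27)/z < ε.

K = (35/27)/ε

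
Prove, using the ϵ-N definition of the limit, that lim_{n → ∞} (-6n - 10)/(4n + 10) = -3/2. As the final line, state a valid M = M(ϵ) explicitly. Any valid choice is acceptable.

Let ϵ > 0. For n ≥ 1, |(-6n - 10)/(4n + 10) + 3/2| = |20|/(4(4n + 10)) = 20/(4(4n + 10)).
Since 4n + 10 ≥ 4n for n ≥ 1, this is ≤ 20/(4·4n) = (5/4)/n.
So |(-6n - 10)/(4n + 10) + 3/2| < ϵ whenever n > (5/4)/ϵ.
Take M = (5/4)/ϵ. If n > M then |(-6n - 10)/(4n + 10) + 3/2| ≤ (5/4)/n < ϵ.

M = (5/4)/ϵ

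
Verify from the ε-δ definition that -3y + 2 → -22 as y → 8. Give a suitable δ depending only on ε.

δ = ε/3

Let ε > 0. We need δ > 0 so that 0 < |y − 8| < δ implies |(-3y + 2) + 22| < ε.
|(-3y + 2) + 22| = |-3y + 24| = 3|y − 8|.
So 3|y − 8| < ε exactly when |y − 8| < ε/3.
Take δ = ε/3. If 0 < |y − 8| < δ then |(-3y + 2) + 22| = 3|y − 8| < 3·(ε/3) = ε.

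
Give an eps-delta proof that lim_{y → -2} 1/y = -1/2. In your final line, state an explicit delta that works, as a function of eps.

Suppose eps > 0. We seek delta > 0 such that 0 < |y + 2| < delta implies |1/y + 1/2| < eps.
|1/y + 1/2| = |-2 − y|/(2·|y|) = |y + 2|/(2|y|).
Restrict delta ≤ 1. Then |y + 2| < 1 gives |y| > 1, so 2|y| > 2.
Then |1/y + 1/2| < |y + 2|/2, which is < eps when |y + 2| < 2eps.
Take delta = min(1, 2eps). Then 0 < |y + 2| < delta gives both |y + 2| < 1 and |y + 2| < 2eps, so |1/y + 1/2| < eps.

delta = min(1, 2eps)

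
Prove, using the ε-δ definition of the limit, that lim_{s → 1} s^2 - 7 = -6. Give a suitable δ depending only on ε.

δ = min(1, ε/3)

Suppose ε > 0. We want δ > 0 such that 0 < |s − 1| < δ implies |(s^2 - 7) + 6| < ε.
(s^2 - 7) + 6 = s^2 - 1 = (s − 1)(s + 1).
So |(s^2 - 7) + 6| = |s − 1|·|s + 1|.
Assume first that |s − 1| < 1, so |s| < 2. Then |s + 1| ≤ 2 + 1 = 3.
Hence |(s^2 - 7) + 6| ≤ 3|s − 1| < ε provided |s − 1| < ε/3.
Choosing δ = min(1, ε/3) ensures both conditions, hence |(s^2 - 7) + 6| < ε.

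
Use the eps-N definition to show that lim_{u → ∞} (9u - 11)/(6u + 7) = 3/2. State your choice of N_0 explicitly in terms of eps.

N_0 = (43/12)/eps

Let eps > 0. We seek N_0 > 0 such that u > N_0 implies |(9u - 11)/(6u + 7) − (3/2)| < eps.
(9u - 11)/(6u + 7) − (3/2) = (6(9u - 11) − 9(6u + 7)) / (6(6u + 7)) = -129/(6(6u + 7)).
For u > 0 we have 6u + 7 > 6u, so |(9u - 11)/(6u + 7) − (3/2)| = 129/(6(6u + 7)) < 129/(6·6u) = (43/12)/u.
Thus |(9u - 11)/(6u + 7) − (3/2)| < eps whenever u > (43/12)/eps.
Take N_0 = (43/12)/eps. If u > N_0 then |(9u - 11)/(6u + 7) − (3/2)| < (43/12)/u < eps.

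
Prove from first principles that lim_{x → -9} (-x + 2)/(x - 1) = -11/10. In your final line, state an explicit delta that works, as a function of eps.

Let eps > 0. We want delta > 0 with 0 < |x + 9| < delta ⇒ |(-x + 2)/(x - 1) + 11/10| < eps.
Combining over a common denominator, (-x + 2)/(x - 1) + 11/10 = [(-x + 2)·(-10) − 11·(x - 1)] / [(-10)·(x - 1)] = -1(x + 9) / ((-10)(x - 1)).
So |(-x + 2)/(x - 1) + 11/10| = |x + 9| / (10·|x − 1|).
Restrict delta ≤ 5. Then |x + 9| < 5 gives |x − 1| = |(x + 9) + (-10)| ≥ 10 − 5 = 5.
Hence |(-x + 2)/(x - 1) + 11/10| < |x + 9|/(10·5) = (1/50)|x + 9|, which is < eps once |x + 9| < 50eps.
Take delta = min(5, 50eps). Then 0 < |x + 9| < delta forces both bounds, so |(-x + 2)/(x - 1) + 11/10| < eps.

delta = min(5, 50eps)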